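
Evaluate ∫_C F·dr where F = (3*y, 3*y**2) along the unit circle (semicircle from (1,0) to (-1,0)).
-3*pi/2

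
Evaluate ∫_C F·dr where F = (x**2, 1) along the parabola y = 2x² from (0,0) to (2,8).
32/3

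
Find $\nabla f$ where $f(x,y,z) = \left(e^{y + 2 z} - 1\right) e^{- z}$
(0, exp(y + z), (exp(y + 2*z) + 1)*exp(-z))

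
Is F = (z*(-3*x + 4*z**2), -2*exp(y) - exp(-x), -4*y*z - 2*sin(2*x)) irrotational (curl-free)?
No, ∇×F = (-4*z, -3*x + 12*z**2 + 4*cos(2*x), exp(-x))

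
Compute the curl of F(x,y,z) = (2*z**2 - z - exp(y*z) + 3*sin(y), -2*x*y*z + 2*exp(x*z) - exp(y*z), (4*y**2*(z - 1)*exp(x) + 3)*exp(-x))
(2*x*y - 2*x*exp(x*z) + 8*y*(z - 1) + y*exp(y*z), -y*exp(y*z) + 4*z - 1 + 3*exp(-x), -2*y*z + 2*z*exp(x*z) + z*exp(y*z) - 3*cos(y))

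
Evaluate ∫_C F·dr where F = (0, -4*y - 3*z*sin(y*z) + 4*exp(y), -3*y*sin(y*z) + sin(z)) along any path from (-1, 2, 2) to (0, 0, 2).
-4*exp(2) - 3*cos(4) + 15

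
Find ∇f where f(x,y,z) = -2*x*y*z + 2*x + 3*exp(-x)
(-2*y*z + 2 - 3*exp(-x), -2*x*z, -2*x*y)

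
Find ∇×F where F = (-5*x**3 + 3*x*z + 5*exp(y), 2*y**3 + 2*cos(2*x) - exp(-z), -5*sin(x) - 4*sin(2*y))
(-8*cos(2*y) - exp(-z), 3*x + 5*cos(x), -5*exp(y) - 4*sin(2*x))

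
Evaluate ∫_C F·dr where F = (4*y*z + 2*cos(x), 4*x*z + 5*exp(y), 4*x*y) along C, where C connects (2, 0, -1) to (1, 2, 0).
-5 - 2*sin(2) + 2*sin(1) + 5*exp(2)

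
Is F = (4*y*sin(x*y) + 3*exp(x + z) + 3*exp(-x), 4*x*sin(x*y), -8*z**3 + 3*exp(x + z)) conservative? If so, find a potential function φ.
Yes, F is conservative. φ = -2*z**4 + 3*exp(x + z) - 4*cos(x*y) - 3*exp(-x)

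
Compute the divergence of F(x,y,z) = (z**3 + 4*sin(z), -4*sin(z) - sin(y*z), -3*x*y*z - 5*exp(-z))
-3*x*y - z*cos(y*z) + 5*exp(-z)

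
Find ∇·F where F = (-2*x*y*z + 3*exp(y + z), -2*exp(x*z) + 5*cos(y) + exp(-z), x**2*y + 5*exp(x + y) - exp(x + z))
-2*y*z - exp(x + z) - 5*sin(y)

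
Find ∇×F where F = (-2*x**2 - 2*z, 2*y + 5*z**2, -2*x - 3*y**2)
(-6*y - 10*z, 0, 0)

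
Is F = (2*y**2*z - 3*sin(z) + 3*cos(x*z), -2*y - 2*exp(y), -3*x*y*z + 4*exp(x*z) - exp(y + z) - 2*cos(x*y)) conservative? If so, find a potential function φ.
No, ∇×F = (-3*x*z + 2*x*sin(x*y) - exp(y + z), -3*x*sin(x*z) + 2*y**2 + 3*y*z - 2*y*sin(x*y) - 4*z*exp(x*z) - 3*cos(z), -4*y*z) ≠ 0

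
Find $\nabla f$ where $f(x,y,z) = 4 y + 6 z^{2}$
(0, 4, 12*z)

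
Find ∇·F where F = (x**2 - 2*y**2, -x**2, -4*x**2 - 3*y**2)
2*x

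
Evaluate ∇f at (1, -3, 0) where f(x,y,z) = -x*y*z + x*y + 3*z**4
(-3, 1, 3)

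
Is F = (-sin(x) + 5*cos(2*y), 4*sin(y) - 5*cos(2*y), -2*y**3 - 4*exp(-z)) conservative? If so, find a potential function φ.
No, ∇×F = (-6*y**2, 0, 10*sin(2*y)) ≠ 0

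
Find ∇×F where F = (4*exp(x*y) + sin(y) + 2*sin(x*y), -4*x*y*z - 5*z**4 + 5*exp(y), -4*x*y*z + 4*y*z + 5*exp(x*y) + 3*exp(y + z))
(4*x*y - 4*x*z + 5*x*exp(x*y) + 20*z**3 + 4*z + 3*exp(y + z), y*(4*z - 5*exp(x*y)), -4*x*exp(x*y) - 2*x*cos(x*y) - 4*y*z - cos(y))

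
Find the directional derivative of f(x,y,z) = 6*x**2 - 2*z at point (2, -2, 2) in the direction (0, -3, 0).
0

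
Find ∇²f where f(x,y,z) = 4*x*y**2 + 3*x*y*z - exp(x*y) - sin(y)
-x**2*exp(x*y) + 8*x - y**2*exp(x*y) + sin(y)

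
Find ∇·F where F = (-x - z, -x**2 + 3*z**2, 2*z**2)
4*z - 1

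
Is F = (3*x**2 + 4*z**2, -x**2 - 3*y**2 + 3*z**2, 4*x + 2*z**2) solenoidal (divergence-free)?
No, ∇·F = 6*x - 6*y + 4*z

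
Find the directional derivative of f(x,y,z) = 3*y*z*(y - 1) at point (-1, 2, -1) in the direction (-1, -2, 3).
18*sqrt(14)/7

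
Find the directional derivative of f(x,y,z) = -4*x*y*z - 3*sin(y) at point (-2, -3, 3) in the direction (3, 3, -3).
sqrt(3)*(28 - cos(3))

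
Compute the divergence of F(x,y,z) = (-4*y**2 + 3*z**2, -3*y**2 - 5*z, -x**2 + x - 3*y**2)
-6*y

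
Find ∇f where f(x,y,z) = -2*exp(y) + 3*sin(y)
(0, -2*exp(y) + 3*cos(y), 0)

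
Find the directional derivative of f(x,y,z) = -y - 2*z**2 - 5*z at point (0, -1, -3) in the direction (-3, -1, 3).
22*sqrt(19)/19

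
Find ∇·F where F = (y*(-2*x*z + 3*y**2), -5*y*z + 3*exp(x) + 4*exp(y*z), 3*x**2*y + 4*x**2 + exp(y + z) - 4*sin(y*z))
-2*y*z - 4*y*cos(y*z) + 4*z*exp(y*z) - 5*z + exp(y + z)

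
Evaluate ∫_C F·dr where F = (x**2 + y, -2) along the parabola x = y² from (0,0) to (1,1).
-1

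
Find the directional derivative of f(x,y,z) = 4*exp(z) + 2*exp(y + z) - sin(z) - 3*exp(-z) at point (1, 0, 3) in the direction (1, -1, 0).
-sqrt(2)*exp(3)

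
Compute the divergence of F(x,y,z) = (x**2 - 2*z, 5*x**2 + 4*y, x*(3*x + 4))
2*x + 4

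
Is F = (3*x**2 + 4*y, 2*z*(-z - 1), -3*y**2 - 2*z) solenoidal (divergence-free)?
No, ∇·F = 6*x - 2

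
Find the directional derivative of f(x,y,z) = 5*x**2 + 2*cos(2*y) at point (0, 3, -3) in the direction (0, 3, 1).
-6*sqrt(10)*sin(6)/5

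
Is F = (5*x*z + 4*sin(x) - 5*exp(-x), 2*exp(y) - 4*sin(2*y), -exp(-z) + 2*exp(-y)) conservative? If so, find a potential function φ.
No, ∇×F = (-2*exp(-y), 5*x, 0) ≠ 0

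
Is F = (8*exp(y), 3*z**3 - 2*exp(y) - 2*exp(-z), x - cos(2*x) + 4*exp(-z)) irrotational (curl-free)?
No, ∇×F = (-9*z**2 - 2*exp(-z), -2*sin(2*x) - 1, -8*exp(y))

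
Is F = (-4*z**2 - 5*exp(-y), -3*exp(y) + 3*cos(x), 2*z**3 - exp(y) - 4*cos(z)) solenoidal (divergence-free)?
No, ∇·F = 6*z**2 - 3*exp(y) + 4*sin(z)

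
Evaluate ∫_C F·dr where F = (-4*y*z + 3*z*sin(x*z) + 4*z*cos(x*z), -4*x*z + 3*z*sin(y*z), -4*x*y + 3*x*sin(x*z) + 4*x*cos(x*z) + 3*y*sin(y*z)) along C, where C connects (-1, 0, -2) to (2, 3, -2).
-4*sin(2) - 3*cos(6) + 3*cos(2) - 3*cos(4) - 4*sin(4) + 51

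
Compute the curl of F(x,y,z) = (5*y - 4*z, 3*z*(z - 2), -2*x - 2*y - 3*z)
(4 - 6*z, -2, -5)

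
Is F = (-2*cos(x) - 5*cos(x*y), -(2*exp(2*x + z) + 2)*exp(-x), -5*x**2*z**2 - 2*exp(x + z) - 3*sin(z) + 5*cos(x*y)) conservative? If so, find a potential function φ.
No, ∇×F = (-5*x*sin(x*y) + 2*exp(x + z), 10*x*z**2 + 5*y*sin(x*y) + 2*exp(x + z), -5*x*sin(x*y) - 2*exp(x + z) + 2*exp(-x)) ≠ 0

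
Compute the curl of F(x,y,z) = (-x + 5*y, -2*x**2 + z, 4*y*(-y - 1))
(-8*y - 5, 0, -4*x - 5)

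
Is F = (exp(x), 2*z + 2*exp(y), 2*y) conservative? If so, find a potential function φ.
Yes, F is conservative. φ = 2*y*z + exp(x) + 2*exp(y)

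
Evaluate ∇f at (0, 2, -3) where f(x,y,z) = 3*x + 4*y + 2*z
(3, 4, 2)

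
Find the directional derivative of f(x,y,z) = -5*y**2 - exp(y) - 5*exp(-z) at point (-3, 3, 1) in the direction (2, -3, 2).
sqrt(17)*(10 + 3*E*(exp(3) + 30))*exp(-1)/17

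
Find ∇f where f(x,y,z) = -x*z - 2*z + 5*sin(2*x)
(-z + 10*cos(2*x), 0, -x - 2)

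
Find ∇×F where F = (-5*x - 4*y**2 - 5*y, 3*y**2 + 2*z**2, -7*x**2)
(-4*z, 14*x, 8*y + 5)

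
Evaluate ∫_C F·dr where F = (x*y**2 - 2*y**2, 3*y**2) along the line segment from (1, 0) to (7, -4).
48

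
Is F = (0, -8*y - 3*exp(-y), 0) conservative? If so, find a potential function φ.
Yes, F is conservative. φ = -4*y**2 + 3*exp(-y)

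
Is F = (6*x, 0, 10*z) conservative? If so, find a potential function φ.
Yes, F is conservative. φ = 3*x**2 + 5*z**2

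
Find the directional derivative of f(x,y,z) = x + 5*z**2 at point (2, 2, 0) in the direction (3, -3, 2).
3*sqrt(22)/22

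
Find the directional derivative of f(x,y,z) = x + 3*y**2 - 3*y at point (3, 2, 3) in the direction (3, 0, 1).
3*sqrt(10)/10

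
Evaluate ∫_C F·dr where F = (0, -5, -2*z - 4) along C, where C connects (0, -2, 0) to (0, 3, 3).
-46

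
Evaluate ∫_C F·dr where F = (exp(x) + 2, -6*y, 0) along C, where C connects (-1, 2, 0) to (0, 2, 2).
3 - exp(-1)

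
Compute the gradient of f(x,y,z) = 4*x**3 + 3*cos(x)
(12*x**2 - 3*sin(x), 0, 0)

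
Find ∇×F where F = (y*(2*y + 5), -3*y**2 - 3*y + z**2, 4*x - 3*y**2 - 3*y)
(-6*y - 2*z - 3, -4, -4*y - 5)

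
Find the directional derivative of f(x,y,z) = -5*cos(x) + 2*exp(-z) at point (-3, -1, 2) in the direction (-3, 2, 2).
sqrt(17)*(-4 + 15*exp(2)*sin(3))*exp(-2)/17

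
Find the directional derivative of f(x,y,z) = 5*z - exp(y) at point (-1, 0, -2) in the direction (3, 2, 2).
8*sqrt(17)/17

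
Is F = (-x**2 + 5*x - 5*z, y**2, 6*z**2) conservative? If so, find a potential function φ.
No, ∇×F = (0, -5, 0) ≠ 0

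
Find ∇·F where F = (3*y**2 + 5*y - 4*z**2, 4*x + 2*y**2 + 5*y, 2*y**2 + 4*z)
4*y + 9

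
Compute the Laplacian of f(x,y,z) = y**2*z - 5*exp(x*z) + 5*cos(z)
-5*x**2*exp(x*z) - 5*z**2*exp(x*z) + 2*z - 5*cos(z)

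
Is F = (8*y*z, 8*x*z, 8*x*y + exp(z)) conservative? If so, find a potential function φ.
Yes, F is conservative. φ = 8*x*y*z + exp(z)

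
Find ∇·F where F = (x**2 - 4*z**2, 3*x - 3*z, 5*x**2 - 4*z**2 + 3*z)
2*x - 8*z + 3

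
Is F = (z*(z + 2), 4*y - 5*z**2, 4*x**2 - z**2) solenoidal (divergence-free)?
No, ∇·F = 4 - 2*z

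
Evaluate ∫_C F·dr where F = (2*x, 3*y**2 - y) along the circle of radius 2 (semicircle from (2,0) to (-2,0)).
0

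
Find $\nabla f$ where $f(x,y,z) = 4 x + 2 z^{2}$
(4, 0, 4*z)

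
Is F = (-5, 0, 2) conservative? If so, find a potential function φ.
Yes, F is conservative. φ = -5*x + 2*z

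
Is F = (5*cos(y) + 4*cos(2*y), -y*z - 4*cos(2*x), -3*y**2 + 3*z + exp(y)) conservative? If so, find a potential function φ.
No, ∇×F = (-5*y + exp(y), 0, 8*sin(2*x) + 5*sin(y) + 8*sin(2*y)) ≠ 0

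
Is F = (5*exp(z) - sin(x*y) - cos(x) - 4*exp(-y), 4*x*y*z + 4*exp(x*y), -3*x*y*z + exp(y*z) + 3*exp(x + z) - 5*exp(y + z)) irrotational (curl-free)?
No, ∇×F = (-4*x*y - 3*x*z + z*exp(y*z) - 5*exp(y + z), 3*y*z + 5*exp(z) - 3*exp(x + z), x*cos(x*y) + 4*y*z + 4*y*exp(x*y) - 4*exp(-y))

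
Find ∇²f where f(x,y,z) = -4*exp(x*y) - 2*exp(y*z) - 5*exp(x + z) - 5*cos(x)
-4*x**2*exp(x*y) - 4*y**2*exp(x*y) - 2*y**2*exp(y*z) - 2*z**2*exp(y*z) - 10*exp(x + z) + 5*cos(x)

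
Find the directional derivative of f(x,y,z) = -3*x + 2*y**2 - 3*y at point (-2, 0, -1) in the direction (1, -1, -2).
0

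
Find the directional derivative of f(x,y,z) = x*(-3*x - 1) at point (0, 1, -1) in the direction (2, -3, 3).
-sqrt(22)/11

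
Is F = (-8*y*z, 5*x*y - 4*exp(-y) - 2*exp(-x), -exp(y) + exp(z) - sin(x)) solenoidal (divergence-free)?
No, ∇·F = 5*x + exp(z) + 4*exp(-y)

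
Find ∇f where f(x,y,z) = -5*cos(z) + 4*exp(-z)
(0, 0, 5*sin(z) - 4*exp(-z))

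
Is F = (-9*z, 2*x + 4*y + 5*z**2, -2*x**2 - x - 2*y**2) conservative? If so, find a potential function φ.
No, ∇×F = (-4*y - 10*z, 4*x - 8, 2) ≠ 0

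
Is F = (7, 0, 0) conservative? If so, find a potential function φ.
Yes, F is conservative. φ = 7*x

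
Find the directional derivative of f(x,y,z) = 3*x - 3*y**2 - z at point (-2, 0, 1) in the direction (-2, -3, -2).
-4*sqrt(17)/17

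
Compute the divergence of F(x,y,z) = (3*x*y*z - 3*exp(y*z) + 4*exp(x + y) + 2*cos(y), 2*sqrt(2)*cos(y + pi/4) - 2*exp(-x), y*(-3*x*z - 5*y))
-3*x*y + 3*y*z + 4*exp(x + y) - 2*sqrt(2)*sin(y + pi/4)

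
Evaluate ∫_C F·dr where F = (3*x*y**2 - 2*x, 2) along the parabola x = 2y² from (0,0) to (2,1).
2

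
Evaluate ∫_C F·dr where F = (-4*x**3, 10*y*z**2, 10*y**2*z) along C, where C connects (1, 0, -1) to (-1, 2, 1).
20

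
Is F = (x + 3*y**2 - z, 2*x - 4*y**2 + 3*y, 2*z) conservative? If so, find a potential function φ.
No, ∇×F = (0, -1, 2 - 6*y) ≠ 0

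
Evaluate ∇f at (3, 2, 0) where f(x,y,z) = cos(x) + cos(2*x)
(-sin(3) - 2*sin(6), 0, 0)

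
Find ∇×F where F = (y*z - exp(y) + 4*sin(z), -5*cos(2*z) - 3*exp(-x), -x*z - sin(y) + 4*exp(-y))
(-10*sin(2*z) - cos(y) - 4*exp(-y), y + z + 4*cos(z), -z + exp(y) + 3*exp(-x))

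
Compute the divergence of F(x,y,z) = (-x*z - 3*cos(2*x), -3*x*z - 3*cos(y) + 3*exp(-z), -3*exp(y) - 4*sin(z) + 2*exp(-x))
-z + 6*sin(2*x) + 3*sin(y) - 4*cos(z)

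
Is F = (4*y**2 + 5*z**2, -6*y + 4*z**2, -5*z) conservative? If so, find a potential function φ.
No, ∇×F = (-8*z, 10*z, -8*y) ≠ 0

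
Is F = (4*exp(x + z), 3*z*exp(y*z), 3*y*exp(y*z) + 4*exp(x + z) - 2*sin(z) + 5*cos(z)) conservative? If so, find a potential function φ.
Yes, F is conservative. φ = 3*exp(y*z) + 4*exp(x + z) + 5*sin(z) + 2*cos(z)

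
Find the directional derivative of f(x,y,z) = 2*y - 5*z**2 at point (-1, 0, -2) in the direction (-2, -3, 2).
2*sqrt(17)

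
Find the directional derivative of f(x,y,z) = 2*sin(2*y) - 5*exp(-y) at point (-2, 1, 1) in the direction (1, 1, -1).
sqrt(3)*(4*E*cos(2) + 5)*exp(-1)/3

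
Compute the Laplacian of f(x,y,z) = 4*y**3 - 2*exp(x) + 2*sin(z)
24*y - 2*exp(x) - 2*sin(z)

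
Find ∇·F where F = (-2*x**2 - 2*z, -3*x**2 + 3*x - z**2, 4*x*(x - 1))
-4*x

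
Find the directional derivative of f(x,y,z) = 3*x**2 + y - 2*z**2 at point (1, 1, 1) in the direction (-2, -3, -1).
-11*sqrt(14)/14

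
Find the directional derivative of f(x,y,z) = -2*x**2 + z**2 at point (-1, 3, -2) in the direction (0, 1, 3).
-6*sqrt(10)/5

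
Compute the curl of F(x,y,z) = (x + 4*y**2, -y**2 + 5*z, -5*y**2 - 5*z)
(-10*y - 5, 0, -8*y)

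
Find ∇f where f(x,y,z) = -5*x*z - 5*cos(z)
(-5*z, 0, -5*x + 5*sin(z))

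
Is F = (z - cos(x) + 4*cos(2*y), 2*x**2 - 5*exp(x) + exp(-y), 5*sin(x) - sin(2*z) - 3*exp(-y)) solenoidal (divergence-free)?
No, ∇·F = sin(x) - 2*cos(2*z) - exp(-y)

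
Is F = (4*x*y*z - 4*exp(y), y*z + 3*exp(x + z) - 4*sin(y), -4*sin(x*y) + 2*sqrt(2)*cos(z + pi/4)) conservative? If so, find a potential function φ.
No, ∇×F = (-4*x*cos(x*y) - y - 3*exp(x + z), 4*y*(x + cos(x*y)), -4*x*z + 4*exp(y) + 3*exp(x + z)) ≠ 0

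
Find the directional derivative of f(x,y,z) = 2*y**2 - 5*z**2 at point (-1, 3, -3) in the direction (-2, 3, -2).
-24*sqrt(17)/17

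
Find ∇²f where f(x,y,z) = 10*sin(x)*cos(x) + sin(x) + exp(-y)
-40*sin(x)*cos(x) - sin(x) + exp(-y)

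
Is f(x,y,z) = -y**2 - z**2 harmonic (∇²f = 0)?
No, ∇²f = -4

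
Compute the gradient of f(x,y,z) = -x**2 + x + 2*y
(1 - 2*x, 2, 0)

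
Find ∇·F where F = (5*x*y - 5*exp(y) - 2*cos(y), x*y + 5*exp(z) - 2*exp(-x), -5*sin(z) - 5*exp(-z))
x + 5*y - 5*cos(z) + 5*exp(-z)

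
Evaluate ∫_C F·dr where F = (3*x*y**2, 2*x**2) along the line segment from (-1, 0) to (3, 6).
316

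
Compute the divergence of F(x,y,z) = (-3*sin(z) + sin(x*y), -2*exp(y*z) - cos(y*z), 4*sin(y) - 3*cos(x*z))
3*x*sin(x*z) + y*cos(x*y) - 2*z*exp(y*z) + z*sin(y*z)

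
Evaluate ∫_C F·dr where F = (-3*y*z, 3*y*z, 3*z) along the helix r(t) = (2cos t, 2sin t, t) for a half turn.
3*pi*(-2 + 3*pi)/2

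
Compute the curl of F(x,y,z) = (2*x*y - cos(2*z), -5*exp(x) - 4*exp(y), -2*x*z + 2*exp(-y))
(-2*exp(-y), 2*z + 2*sin(2*z), -2*x - 5*exp(x))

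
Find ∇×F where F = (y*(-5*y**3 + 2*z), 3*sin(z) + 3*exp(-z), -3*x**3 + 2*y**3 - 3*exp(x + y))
(3*((2*y**2 - exp(x + y) - cos(z))*exp(z) + 1)*exp(-z), 9*x**2 + 2*y + 3*exp(x + y), 20*y**3 - 2*z)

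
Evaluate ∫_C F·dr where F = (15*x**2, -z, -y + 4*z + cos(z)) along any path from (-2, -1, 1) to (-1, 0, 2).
-sin(1) + sin(2) + 40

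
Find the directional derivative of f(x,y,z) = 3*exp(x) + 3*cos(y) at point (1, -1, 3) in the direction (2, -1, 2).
-sin(1) + 2*E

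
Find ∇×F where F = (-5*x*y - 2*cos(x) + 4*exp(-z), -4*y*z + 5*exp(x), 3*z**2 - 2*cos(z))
(4*y, -4*exp(-z), 5*x + 5*exp(x))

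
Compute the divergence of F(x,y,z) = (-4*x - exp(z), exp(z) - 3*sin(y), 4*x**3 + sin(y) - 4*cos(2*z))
8*sin(2*z) - 3*cos(y) - 4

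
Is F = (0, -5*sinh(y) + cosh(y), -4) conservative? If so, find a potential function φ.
Yes, F is conservative. φ = -4*z + sinh(y) - 5*cosh(y)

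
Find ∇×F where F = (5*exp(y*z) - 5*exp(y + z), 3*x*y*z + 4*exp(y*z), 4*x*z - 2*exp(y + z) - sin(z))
(-3*x*y - 4*y*exp(y*z) - 2*exp(y + z), 5*y*exp(y*z) - 4*z - 5*exp(y + z), 3*y*z - 5*z*exp(y*z) + 5*exp(y + z))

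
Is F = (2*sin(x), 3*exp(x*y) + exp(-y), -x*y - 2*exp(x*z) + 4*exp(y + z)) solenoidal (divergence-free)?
No, ∇·F = 3*x*exp(x*y) - 2*x*exp(x*z) + 4*exp(y + z) + 2*cos(x) - exp(-y)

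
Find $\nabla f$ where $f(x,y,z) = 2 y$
(0, 2, 0)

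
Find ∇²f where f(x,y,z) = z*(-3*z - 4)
-6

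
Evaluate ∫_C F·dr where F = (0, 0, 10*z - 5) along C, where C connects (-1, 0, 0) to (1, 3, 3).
30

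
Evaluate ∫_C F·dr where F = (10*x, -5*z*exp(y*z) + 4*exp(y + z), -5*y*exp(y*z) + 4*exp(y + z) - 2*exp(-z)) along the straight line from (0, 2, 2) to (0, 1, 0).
-3 - 2*exp(-2) + 4*E + exp(4)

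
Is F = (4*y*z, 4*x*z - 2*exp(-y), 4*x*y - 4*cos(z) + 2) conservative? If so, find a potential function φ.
Yes, F is conservative. φ = 4*x*y*z + 2*z - 4*sin(z) + 2*exp(-y)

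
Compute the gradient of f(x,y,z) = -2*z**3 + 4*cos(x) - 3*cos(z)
(-4*sin(x), 0, -6*z**2 + 3*sin(z))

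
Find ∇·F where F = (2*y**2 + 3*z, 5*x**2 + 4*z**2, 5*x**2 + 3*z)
3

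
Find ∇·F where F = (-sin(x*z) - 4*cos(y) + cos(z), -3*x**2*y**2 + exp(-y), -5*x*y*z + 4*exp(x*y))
-6*x**2*y - 5*x*y - z*cos(x*z) - exp(-y)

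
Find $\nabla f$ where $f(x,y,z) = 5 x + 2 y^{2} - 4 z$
(5, 4*y, -4)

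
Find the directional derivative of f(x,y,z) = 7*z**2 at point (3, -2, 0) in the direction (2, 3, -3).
0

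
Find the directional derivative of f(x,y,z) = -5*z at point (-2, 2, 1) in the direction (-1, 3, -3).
15*sqrt(19)/19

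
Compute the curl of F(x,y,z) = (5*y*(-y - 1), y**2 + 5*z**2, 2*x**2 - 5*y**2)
(-10*y - 10*z, -4*x, 10*y + 5)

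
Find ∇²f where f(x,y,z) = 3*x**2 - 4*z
6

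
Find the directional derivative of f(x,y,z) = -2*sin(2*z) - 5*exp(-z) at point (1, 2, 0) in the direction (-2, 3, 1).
sqrt(14)/14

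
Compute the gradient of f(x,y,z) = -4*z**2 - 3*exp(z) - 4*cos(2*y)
(0, 8*sin(2*y), -8*z - 3*exp(z))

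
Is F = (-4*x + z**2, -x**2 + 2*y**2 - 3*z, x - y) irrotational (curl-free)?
No, ∇×F = (2, 2*z - 1, -2*x)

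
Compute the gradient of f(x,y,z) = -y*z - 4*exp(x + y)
(-4*exp(x + y), -z - 4*exp(x + y), -y)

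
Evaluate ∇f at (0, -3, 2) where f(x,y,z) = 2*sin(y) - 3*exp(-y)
(0, 2*cos(3) + 3*exp(3), 0)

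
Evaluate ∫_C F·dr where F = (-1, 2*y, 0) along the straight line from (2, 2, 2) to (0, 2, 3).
2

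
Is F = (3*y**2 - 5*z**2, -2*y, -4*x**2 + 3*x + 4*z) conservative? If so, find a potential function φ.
No, ∇×F = (0, 8*x - 10*z - 3, -6*y) ≠ 0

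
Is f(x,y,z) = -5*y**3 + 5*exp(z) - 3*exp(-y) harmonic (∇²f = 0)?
No, ∇²f = -30*y + 5*exp(z) - 3*exp(-y)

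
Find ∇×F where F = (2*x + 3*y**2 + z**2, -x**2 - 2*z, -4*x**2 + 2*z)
(2, 8*x + 2*z, -2*x - 6*y)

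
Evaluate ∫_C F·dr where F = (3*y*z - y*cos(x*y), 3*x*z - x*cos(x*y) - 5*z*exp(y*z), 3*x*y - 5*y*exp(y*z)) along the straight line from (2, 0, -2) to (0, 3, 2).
5 - 5*exp(6)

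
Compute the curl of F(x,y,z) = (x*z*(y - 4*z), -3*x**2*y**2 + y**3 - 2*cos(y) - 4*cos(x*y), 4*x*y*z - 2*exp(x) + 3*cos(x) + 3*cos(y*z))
(z*(4*x - 3*sin(y*z)), x*y - 8*x*z - 4*y*z + 2*exp(x) + 3*sin(x), -6*x*y**2 - x*z + 4*y*sin(x*y))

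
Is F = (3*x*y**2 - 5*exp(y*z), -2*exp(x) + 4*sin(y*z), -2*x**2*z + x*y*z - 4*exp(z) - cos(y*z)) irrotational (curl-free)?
No, ∇×F = (x*z - 4*y*cos(y*z) + z*sin(y*z), 4*x*z - y*z - 5*y*exp(y*z), -6*x*y + 5*z*exp(y*z) - 2*exp(x))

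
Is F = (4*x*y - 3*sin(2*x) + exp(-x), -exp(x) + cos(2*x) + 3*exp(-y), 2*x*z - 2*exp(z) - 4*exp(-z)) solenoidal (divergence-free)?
No, ∇·F = 2*x + 4*y - 2*exp(z) - 6*cos(2*x) + 4*exp(-z) - 3*exp(-y) - exp(-x)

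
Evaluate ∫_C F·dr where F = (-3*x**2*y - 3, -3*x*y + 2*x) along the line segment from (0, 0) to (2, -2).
-6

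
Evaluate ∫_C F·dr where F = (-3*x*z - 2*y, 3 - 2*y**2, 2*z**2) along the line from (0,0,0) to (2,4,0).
-116/3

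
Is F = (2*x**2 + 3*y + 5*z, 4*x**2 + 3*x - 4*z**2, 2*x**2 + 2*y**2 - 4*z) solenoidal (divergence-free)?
No, ∇·F = 4*x - 4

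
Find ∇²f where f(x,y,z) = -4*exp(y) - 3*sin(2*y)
-4*exp(y) + 12*sin(2*y)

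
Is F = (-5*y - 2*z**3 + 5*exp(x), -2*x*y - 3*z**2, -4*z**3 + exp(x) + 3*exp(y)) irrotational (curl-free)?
No, ∇×F = (6*z + 3*exp(y), -6*z**2 - exp(x), 5 - 2*y)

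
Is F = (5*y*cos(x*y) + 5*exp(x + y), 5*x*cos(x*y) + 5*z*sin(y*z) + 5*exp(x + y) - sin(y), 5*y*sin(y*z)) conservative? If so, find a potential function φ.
Yes, F is conservative. φ = 5*exp(x + y) + 5*sin(x*y) + cos(y) - 5*cos(y*z)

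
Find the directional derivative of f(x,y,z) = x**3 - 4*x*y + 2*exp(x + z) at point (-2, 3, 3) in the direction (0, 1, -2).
4*sqrt(5)*(2 - E)/5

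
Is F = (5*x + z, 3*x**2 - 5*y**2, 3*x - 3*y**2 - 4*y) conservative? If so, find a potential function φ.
No, ∇×F = (-6*y - 4, -2, 6*x) ≠ 0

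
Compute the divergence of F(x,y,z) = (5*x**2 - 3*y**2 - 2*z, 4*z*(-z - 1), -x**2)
10*x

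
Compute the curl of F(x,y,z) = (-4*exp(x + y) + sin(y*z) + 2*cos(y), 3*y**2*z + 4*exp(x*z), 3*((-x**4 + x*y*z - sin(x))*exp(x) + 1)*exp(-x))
(3*x*z - 4*x*exp(x*z) - 3*y**2, 12*x**3 - 3*y*z + y*cos(y*z) + 3*cos(x) + 3*exp(-x), 4*z*exp(x*z) - z*cos(y*z) + 4*exp(x + y) + 2*sin(y))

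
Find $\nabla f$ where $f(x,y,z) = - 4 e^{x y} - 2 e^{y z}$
(-4*y*exp(x*y), -4*x*exp(x*y) - 2*z*exp(y*z), -2*y*exp(y*z))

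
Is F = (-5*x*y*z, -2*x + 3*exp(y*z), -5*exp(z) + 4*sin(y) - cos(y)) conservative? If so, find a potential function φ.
No, ∇×F = (-3*y*exp(y*z) + sin(y) + 4*cos(y), -5*x*y, 5*x*z - 2) ≠ 0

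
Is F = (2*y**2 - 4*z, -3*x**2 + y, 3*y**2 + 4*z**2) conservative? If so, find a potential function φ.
No, ∇×F = (6*y, -4, -6*x - 4*y) ≠ 0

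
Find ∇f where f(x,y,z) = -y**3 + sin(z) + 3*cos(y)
(0, -3*y**2 - 3*sin(y), cos(z))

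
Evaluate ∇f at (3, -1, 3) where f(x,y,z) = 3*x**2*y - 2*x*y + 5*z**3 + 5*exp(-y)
(-16, 21 - 5*E, 135)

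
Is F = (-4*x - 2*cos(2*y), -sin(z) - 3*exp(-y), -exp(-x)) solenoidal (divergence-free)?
No, ∇·F = -4 + 3*exp(-y)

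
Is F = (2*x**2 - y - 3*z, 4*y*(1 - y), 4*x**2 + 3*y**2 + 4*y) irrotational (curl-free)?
No, ∇×F = (6*y + 4, -8*x - 3, 1)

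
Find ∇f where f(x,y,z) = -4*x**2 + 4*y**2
(-8*x, 8*y, 0)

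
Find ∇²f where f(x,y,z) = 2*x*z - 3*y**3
-18*y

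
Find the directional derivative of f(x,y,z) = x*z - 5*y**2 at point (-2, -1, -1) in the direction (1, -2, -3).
-15*sqrt(14)/14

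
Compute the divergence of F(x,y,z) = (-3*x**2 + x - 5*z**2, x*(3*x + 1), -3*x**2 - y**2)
1 - 6*x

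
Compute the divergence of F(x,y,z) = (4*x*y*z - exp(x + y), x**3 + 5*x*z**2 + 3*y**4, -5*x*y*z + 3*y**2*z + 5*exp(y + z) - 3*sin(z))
-5*x*y + 12*y**3 + 3*y**2 + 4*y*z - exp(x + y) + 5*exp(y + z) - 3*cos(z)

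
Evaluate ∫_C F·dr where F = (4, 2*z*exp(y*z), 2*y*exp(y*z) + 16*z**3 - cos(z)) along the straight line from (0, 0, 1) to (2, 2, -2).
2*exp(-4) + sin(1) + sin(2) + 66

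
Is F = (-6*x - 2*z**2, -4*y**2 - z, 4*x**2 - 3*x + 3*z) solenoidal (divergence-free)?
No, ∇·F = -8*y - 3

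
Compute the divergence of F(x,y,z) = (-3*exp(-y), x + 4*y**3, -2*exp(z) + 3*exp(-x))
12*y**2 - 2*exp(z)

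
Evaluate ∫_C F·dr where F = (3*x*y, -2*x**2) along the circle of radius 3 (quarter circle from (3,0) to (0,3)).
-63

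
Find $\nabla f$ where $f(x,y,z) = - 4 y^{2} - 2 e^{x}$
(-2*exp(x), -8*y, 0)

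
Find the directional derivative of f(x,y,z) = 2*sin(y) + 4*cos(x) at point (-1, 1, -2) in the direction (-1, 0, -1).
-2*sqrt(2)*sin(1)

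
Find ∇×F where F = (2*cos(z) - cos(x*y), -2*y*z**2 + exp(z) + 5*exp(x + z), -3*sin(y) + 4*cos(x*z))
(4*y*z - exp(z) - 5*exp(x + z) - 3*cos(y), 4*z*sin(x*z) - 2*sin(z), -x*sin(x*y) + 5*exp(x + z))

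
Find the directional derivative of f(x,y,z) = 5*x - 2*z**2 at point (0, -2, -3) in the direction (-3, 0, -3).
-17*sqrt(2)/2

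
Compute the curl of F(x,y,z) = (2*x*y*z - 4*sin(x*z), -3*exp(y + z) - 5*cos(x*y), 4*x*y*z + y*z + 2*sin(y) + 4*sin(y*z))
(4*x*z + 4*z*cos(y*z) + z + 3*exp(y + z) + 2*cos(y), 2*x*y - 4*x*cos(x*z) - 4*y*z, -2*x*z + 5*y*sin(x*y))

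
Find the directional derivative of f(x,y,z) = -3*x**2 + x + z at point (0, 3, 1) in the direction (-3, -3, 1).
-2*sqrt(19)/19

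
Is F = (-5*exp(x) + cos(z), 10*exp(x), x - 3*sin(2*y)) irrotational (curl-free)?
No, ∇×F = (-6*cos(2*y), -sin(z) - 1, 10*exp(x))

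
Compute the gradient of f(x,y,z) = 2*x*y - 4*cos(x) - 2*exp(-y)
(2*y + 4*sin(x), 2*x + 2*exp(-y), 0)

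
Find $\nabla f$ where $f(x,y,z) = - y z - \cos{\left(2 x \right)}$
(2*sin(2*x), -z, -y)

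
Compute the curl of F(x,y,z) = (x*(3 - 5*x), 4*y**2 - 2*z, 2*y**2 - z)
(4*y + 2, 0, 0)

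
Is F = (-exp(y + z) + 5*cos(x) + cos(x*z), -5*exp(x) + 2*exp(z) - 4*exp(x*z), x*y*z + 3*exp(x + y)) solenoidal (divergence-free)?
No, ∇·F = x*y - z*sin(x*z) - 5*sin(x)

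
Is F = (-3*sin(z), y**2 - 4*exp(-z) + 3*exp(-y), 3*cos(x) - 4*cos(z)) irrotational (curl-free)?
No, ∇×F = (-4*exp(-z), 3*sin(x) - 3*cos(z), 0)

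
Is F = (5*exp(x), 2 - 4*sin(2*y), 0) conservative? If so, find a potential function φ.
Yes, F is conservative. φ = 2*y + 5*exp(x) + 2*cos(2*y)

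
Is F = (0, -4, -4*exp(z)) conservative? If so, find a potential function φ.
Yes, F is conservative. φ = -4*y - 4*exp(z)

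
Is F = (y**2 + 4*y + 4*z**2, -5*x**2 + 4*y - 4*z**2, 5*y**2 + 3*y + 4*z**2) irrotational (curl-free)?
No, ∇×F = (10*y + 8*z + 3, 8*z, -10*x - 2*y - 4)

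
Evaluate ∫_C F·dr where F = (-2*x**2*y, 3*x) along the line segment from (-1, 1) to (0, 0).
1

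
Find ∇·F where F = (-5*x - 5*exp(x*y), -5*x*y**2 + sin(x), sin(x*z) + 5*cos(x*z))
-10*x*y - 5*x*sin(x*z) + x*cos(x*z) - 5*y*exp(x*y) - 5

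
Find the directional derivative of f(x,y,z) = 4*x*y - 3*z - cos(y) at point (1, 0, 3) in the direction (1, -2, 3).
-17*sqrt(14)/14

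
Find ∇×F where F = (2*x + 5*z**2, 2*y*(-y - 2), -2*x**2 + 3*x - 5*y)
(-5, 4*x + 10*z - 3, 0)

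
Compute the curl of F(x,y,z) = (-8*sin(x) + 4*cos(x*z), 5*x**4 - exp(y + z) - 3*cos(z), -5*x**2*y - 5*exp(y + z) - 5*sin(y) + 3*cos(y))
(-5*x**2 - 4*exp(y + z) - 3*sin(y) - 3*sin(z) - 5*cos(y), 2*x*(5*y - 2*sin(x*z)), 20*x**3)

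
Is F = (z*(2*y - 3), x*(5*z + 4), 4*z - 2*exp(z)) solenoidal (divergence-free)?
No, ∇·F = 4 - 2*exp(z)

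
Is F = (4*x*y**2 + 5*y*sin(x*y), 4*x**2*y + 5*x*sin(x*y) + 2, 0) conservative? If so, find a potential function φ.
Yes, F is conservative. φ = 2*x**2*y**2 + 2*y - 5*cos(x*y)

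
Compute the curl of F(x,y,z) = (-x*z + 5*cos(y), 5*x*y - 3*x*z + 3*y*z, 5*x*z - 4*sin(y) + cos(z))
(3*x - 3*y - 4*cos(y), -x - 5*z, 5*y - 3*z + 5*sin(y))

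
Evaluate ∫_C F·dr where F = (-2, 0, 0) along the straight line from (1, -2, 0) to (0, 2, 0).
2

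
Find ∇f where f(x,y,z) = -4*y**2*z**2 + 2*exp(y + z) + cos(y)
(0, -8*y*z**2 + 2*exp(y + z) - sin(y), -8*y**2*z + 2*exp(y + z))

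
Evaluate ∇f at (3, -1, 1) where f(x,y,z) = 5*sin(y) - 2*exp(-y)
(0, 5*cos(1) + 2*E, 0)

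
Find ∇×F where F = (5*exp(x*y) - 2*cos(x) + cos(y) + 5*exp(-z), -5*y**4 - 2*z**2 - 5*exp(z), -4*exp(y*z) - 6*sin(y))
(-4*z*exp(y*z) + 4*z + 5*exp(z) - 6*cos(y), -5*exp(-z), -5*x*exp(x*y) + sin(y))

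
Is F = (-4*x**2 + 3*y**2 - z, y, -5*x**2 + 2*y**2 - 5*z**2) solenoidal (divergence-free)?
No, ∇·F = -8*x - 10*z + 1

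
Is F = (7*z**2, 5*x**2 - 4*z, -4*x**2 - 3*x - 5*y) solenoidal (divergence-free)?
Yes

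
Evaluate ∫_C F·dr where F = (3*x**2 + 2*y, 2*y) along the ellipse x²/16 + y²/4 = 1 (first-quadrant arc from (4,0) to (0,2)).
-60 - 4*pi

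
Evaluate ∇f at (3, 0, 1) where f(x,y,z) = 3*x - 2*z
(3, 0, -2)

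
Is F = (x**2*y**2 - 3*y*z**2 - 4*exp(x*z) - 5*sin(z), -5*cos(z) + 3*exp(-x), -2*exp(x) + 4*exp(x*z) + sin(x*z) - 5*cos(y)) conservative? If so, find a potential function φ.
No, ∇×F = (5*sin(y) - 5*sin(z), -4*x*exp(x*z) - 6*y*z - 4*z*exp(x*z) - z*cos(x*z) + 2*exp(x) - 5*cos(z), -2*x**2*y + 3*z**2 - 3*exp(-x)) ≠ 0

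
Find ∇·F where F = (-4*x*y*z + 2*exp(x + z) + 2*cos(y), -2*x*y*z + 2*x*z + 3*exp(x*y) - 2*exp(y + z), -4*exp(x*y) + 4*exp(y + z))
-2*x*z + 3*x*exp(x*y) - 4*y*z + 2*exp(x + z) + 2*exp(y + z)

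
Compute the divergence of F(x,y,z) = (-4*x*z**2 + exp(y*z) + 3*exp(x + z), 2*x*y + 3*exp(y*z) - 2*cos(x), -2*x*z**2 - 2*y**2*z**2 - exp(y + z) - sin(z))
-4*x*z + 2*x - 4*y**2*z - 4*z**2 + 3*z*exp(y*z) + 3*exp(x + z) - exp(y + z) - cos(z)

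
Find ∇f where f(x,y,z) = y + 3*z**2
(0, 1, 6*z)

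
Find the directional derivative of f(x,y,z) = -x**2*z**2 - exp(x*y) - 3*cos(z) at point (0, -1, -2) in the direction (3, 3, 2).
3*sqrt(22)*(1 - 2*sin(2))/22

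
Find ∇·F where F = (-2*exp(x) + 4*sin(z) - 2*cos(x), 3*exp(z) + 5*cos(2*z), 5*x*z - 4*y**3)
5*x - 2*exp(x) + 2*sin(x)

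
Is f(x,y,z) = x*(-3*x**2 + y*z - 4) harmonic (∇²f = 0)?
No, ∇²f = -18*x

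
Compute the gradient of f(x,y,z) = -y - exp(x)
(-exp(x), -1, 0)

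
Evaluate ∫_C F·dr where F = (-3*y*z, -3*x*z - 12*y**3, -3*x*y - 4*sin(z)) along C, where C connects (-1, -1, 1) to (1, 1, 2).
-3 - 4*cos(1) + 4*cos(2)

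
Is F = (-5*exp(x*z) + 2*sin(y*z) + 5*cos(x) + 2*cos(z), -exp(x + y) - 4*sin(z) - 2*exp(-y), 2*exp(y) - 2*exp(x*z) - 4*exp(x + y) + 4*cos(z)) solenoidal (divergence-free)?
No, ∇·F = -2*x*exp(x*z) - 5*z*exp(x*z) - exp(x + y) - 5*sin(x) - 4*sin(z) + 2*exp(-y)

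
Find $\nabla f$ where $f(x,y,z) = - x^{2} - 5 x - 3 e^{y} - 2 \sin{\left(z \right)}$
(-2*x - 5, -3*exp(y), -2*cos(z))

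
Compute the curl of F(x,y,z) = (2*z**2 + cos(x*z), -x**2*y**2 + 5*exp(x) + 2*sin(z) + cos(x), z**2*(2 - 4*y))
(-4*z**2 - 2*cos(z), -x*sin(x*z) + 4*z, -2*x*y**2 + 5*exp(x) - sin(x))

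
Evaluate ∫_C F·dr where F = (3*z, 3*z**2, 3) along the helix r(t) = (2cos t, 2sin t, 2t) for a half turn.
-54*pi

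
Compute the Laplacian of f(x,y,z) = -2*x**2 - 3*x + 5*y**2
6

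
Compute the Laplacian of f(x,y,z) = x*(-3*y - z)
0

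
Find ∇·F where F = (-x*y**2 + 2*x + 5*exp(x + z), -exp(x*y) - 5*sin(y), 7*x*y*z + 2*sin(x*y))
7*x*y - x*exp(x*y) - y**2 + 5*exp(x + z) - 5*cos(y) + 2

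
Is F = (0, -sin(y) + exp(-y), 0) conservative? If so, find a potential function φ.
Yes, F is conservative. φ = cos(y) - exp(-y)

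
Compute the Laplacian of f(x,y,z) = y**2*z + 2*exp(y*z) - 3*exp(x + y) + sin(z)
2*y**2*exp(y*z) + 2*z**2*exp(y*z) + 2*z - 6*exp(x + y) - sin(z)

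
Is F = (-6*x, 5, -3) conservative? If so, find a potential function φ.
Yes, F is conservative. φ = -3*x**2 + 5*y - 3*z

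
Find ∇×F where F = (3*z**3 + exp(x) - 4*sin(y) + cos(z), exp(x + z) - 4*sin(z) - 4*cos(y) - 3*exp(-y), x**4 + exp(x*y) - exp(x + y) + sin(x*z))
(x*exp(x*y) - exp(x + y) - exp(x + z) + 4*cos(z), -4*x**3 - y*exp(x*y) + 9*z**2 - z*cos(x*z) + exp(x + y) - sin(z), exp(x + z) + 4*cos(y))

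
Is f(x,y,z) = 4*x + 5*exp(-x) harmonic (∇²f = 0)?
No, ∇²f = 5*exp(-x)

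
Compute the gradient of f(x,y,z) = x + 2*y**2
(1, 4*y, 0)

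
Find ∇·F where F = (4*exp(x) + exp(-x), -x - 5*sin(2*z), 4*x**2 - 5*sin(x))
4*exp(x) - exp(-x)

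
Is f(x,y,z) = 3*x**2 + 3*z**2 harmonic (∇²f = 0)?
No, ∇²f = 12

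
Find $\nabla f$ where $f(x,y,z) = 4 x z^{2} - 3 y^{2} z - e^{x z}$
(z*(4*z - exp(x*z)), -6*y*z, 8*x*z - x*exp(x*z) - 3*y**2)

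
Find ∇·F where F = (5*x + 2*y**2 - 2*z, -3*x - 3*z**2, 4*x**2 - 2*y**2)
5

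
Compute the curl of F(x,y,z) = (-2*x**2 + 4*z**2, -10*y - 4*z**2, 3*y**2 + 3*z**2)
(6*y + 8*z, 8*z, 0)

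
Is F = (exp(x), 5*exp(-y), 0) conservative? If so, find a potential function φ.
Yes, F is conservative. φ = exp(x) - 5*exp(-y)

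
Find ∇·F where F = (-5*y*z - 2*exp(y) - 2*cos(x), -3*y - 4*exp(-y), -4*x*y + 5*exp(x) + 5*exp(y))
2*sin(x) - 3 + 4*exp(-y)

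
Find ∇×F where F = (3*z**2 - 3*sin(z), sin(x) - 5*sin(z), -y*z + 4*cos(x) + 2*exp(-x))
(-z + 5*cos(z), 6*z + 4*sin(x) - 3*cos(z) + 2*exp(-x), cos(x))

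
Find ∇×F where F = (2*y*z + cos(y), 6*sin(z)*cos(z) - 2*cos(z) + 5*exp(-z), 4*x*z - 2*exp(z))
(-2*sin(z) - 6*cos(2*z) + 5*exp(-z), 2*y - 4*z, -2*z + sin(y))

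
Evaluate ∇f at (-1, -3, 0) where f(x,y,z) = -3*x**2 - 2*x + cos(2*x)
(2*sin(2) + 4, 0, 0)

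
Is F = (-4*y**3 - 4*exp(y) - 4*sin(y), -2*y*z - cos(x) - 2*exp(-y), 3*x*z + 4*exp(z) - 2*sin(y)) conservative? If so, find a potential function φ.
No, ∇×F = (2*y - 2*cos(y), -3*z, 12*y**2 + 4*exp(y) + sin(x) + 4*cos(y)) ≠ 0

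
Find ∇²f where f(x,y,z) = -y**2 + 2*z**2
2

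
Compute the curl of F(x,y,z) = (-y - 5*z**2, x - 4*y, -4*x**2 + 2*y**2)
(4*y, 8*x - 10*z, 2)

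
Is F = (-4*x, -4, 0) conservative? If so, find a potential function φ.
Yes, F is conservative. φ = -2*x**2 - 4*y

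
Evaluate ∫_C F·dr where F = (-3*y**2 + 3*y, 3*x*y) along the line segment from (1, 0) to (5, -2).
-6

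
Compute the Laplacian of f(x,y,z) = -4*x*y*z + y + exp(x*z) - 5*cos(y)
x**2*exp(x*z) + z**2*exp(x*z) + 5*cos(y)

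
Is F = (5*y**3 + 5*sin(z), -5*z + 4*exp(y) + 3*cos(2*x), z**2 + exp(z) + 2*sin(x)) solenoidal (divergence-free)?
No, ∇·F = 2*z + 4*exp(y) + exp(z)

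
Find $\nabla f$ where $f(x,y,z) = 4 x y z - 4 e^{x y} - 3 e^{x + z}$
(4*y*z - 4*y*exp(x*y) - 3*exp(x + z), 4*x*(z - exp(x*y)), 4*x*y - 3*exp(x + z))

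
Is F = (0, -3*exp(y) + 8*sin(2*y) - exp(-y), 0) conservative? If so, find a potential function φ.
Yes, F is conservative. φ = -3*exp(y) - 4*cos(2*y) + exp(-y)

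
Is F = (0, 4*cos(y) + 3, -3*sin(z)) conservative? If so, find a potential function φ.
Yes, F is conservative. φ = 3*y + 4*sin(y) + 3*cos(z)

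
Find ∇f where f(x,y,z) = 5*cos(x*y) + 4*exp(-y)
(-5*y*sin(x*y), -5*x*sin(x*y) - 4*exp(-y), 0)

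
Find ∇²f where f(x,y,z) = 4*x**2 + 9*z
8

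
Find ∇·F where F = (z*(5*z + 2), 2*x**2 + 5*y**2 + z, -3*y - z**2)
10*y - 2*z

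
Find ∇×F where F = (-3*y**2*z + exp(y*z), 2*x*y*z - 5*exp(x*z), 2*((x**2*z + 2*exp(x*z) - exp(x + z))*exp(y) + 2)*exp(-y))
(-2*x*y + 5*x*exp(x*z) - 4*exp(-y), -4*x*z - 3*y**2 + y*exp(y*z) - 4*z*exp(x*z) + 2*exp(x + z), z*(8*y - 5*exp(x*z) - exp(y*z)))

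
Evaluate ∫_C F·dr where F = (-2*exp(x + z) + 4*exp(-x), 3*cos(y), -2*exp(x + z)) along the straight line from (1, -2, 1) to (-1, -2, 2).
2*((-3 + E)*exp(2) + 2)*exp(-1)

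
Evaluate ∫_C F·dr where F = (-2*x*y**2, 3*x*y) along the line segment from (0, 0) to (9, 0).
0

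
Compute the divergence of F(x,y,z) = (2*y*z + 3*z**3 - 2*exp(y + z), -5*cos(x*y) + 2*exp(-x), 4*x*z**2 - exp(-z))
8*x*z + 5*x*sin(x*y) + exp(-z)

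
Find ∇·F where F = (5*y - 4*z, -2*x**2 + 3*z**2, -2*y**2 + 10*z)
10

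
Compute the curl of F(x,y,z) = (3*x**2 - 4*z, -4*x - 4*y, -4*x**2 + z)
(0, 8*x - 4, -4)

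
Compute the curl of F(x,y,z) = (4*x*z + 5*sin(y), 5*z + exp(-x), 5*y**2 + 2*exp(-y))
(10*y - 5 - 2*exp(-y), 4*x, -5*cos(y) - exp(-x))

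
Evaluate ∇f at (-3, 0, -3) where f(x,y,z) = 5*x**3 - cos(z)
(135, 0, -sin(3))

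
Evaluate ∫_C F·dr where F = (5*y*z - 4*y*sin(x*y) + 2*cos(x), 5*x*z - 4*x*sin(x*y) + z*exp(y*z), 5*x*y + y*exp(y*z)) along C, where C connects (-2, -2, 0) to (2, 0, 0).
-4*cos(4) + 4*sin(2) + 4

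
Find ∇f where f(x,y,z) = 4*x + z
(4, 0, 1)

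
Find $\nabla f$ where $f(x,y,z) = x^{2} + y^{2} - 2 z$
(2*x, 2*y, -2)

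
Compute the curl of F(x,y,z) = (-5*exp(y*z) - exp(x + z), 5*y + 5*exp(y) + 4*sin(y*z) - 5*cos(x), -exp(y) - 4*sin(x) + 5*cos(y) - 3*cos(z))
(-4*y*cos(y*z) - exp(y) - 5*sin(y), -5*y*exp(y*z) - exp(x + z) + 4*cos(x), 5*z*exp(y*z) + 5*sin(x))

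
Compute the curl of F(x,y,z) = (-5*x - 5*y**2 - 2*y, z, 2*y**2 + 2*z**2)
(4*y - 1, 0, 10*y + 2)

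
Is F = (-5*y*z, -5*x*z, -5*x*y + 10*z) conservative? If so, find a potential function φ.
Yes, F is conservative. φ = 5*z*(-x*y + z)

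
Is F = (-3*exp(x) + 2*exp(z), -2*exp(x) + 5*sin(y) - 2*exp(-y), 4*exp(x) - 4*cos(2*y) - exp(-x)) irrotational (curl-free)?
No, ∇×F = (8*sin(2*y), -4*exp(x) + 2*exp(z) - exp(-x), -2*exp(x))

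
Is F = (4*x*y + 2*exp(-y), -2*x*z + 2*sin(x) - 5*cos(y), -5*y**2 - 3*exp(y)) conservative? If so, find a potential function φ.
No, ∇×F = (2*x - 10*y - 3*exp(y), 0, -4*x - 2*z + 2*cos(x) + 2*exp(-y)) ≠ 0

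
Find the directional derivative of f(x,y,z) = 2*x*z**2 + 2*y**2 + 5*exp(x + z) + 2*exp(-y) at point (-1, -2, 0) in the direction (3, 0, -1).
sqrt(10)*exp(-1)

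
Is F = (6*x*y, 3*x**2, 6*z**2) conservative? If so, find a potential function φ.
Yes, F is conservative. φ = 3*x**2*y + 2*z**3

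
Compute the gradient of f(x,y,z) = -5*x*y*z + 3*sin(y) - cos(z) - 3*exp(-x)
(-5*y*z + 3*exp(-x), -5*x*z + 3*cos(y), -5*x*y + sin(z))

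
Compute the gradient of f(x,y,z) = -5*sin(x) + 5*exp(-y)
(-5*cos(x), -5*exp(-y), 0)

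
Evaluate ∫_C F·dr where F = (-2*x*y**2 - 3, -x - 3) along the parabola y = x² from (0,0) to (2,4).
-134/3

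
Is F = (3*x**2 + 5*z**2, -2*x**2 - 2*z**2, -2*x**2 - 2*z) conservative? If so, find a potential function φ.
No, ∇×F = (4*z, 4*x + 10*z, -4*x) ≠ 0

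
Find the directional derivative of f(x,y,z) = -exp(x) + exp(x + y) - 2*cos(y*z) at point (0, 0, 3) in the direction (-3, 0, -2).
0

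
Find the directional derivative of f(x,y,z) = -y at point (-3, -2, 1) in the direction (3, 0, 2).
0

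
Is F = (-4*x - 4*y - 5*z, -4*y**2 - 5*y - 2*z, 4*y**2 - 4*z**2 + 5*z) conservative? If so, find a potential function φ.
No, ∇×F = (8*y + 2, -5, 4) ≠ 0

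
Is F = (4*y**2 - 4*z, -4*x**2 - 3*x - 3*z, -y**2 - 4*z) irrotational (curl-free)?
No, ∇×F = (3 - 2*y, -4, -8*x - 8*y - 3)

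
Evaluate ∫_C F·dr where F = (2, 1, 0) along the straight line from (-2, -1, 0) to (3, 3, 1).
14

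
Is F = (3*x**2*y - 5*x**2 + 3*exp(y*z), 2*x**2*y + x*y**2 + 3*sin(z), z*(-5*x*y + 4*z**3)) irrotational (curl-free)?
No, ∇×F = (-5*x*z - 3*cos(z), y*(5*z + 3*exp(y*z)), -3*x**2 + 4*x*y + y**2 - 3*z*exp(y*z))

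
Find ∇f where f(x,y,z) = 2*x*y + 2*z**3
(2*y, 2*x, 6*z**2)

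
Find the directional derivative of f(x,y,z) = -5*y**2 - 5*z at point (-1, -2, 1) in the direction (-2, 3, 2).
50*sqrt(17)/17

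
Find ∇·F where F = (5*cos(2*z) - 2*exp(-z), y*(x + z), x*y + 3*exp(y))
x + z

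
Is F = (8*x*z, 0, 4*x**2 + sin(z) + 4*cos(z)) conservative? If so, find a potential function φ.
Yes, F is conservative. φ = 4*x**2*z + 4*sin(z) - cos(z)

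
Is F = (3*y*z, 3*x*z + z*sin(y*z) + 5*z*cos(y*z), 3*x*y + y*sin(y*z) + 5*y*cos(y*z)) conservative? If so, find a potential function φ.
Yes, F is conservative. φ = 3*x*y*z + 5*sin(y*z) - cos(y*z)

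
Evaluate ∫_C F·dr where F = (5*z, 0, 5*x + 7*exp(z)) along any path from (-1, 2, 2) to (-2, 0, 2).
-10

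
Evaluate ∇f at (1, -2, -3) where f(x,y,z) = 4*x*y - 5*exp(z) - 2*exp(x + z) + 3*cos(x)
(-8 - 3*sin(1) - 2*exp(-2), 4, (-2*E - 5)*exp(-3))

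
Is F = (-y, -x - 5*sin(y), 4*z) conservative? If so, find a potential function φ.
Yes, F is conservative. φ = -x*y + 2*z**2 + 5*cos(y)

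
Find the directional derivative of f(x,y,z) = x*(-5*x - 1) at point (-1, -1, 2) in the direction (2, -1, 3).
9*sqrt(14)/7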